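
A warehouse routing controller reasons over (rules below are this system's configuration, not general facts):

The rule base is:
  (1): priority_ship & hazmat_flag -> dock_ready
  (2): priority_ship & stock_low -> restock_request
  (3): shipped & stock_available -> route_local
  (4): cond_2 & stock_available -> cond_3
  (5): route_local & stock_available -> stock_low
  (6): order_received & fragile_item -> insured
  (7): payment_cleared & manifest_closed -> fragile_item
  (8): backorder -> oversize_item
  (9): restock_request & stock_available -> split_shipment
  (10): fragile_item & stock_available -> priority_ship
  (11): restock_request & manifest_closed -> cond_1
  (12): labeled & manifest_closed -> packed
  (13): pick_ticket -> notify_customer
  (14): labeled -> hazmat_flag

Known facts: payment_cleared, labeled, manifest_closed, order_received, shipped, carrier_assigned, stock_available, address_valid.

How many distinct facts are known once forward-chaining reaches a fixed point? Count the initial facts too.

[1] (3) [shipped & stock_available -> route_local]; (7) [payment_cleared & manifest_closed -> fragile_item]; (12) [labeled & manifest_closed -> packed]; (14) [labeled -> hazmat_flag]. ⇒ new: route_local, fragile_item, packed, hazmat_flag.
[2] (5) [route_local & stock_available -> stock_low]; (6) [order_received & fragile_item -> insured]; (10) [fragile_item & stock_available -> priority_ship]. ⇒ new: stock_low, insured, priority_ship.
[3] (1) [priority_ship & hazmat_flag -> dock_ready]; (2) [priority_ship & stock_low -> restock_request]. ⇒ new: dock_ready, restock_request.
[4] (9) [restock_request & stock_available -> split_shipment]; (11) [restock_request & manifest_closed -> cond_1]. ⇒ new: split_shipment, cond_1.
Closure: {address_valid, carrier_assigned, cond_1, dock_ready, fragile_item, hazmat_flag, insured, labeled, manifest_closed, order_received, packed, payment_cleared, priority_ship, restock_request, route_local, shipped, split_shipment, stock_available, stock_low} — 19 facts.

19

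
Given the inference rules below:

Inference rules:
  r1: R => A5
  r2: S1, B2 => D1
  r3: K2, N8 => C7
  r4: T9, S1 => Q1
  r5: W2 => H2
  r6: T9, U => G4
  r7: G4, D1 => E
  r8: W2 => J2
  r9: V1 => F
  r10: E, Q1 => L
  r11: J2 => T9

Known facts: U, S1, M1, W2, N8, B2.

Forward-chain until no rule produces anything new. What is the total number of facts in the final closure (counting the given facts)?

14

Round 1: r2 [S1, B2 => D1]; r5 [W2 => H2]; r8 [W2 => J2]. Adds D1, H2, J2.
Round 2: r11 [J2 => T9]. Adds T9.
Round 3: r4 [T9, S1 => Q1]; r6 [T9, U => G4]. Adds Q1, G4.
Round 4: r7 [G4, D1 => E]. Adds E.
Round 5: r10 [E, Q1 => L]. Adds L.
Closure: {B2, D1, E, G4, H2, J2, L, M1, N8, Q1, S1, T9, U, W2} — 14 facts.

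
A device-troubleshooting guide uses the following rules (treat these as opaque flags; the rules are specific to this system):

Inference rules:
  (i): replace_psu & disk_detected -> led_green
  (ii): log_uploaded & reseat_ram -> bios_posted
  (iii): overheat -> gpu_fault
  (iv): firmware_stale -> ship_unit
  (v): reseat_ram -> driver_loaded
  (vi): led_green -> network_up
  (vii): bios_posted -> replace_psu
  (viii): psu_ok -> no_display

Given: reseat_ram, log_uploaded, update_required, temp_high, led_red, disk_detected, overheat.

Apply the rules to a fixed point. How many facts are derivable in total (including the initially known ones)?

Round 1 fires (ii), (iii), (v), giving bios_posted, gpu_fault, driver_loaded.
Round 2 fires (vii), giving replace_psu.
Round 3 fires (i), giving led_green.
Round 4 fires (vi), giving network_up.
Closure: {bios_posted, disk_detected, driver_loaded, gpu_fault, led_green, led_red, log_uploaded, network_up, overheat, replace_psu, reseat_ram, temp_high, update_required} — 13 facts.

13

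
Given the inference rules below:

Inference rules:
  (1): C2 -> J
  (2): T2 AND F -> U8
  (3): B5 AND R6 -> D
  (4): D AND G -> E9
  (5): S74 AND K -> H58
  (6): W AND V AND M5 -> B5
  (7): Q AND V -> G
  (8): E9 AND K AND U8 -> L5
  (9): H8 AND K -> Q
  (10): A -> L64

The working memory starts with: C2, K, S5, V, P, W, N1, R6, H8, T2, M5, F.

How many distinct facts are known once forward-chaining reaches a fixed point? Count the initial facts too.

Round 1 — (1), (2), (6), (9), derive J, U8, B5, Q.
Round 2 — (3), (7), derive D, G.
Round 3 — (4), derive E9.
Round 4 — (8), derive L5.
Closure: {B5, C2, D, E9, F, G, H8, J, K, L5, M5, N1, P, Q, R6, S5, T2, U8, V, W} — 20 facts.

20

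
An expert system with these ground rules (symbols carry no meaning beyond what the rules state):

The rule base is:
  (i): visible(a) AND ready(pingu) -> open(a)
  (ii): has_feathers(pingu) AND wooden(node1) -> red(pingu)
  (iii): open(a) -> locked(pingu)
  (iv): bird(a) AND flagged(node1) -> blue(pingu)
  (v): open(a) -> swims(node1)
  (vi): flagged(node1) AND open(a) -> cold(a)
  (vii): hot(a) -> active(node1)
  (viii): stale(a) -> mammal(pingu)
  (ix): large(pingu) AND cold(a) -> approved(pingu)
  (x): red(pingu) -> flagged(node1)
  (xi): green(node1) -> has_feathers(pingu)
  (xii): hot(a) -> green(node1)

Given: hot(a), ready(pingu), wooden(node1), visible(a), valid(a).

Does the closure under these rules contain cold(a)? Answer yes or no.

Round 1 — (i), (vii), (xii), derive open(a), active(node1), green(node1).
Round 2 — (iii), (v), (xi), derive locked(pingu), swims(node1), has_feathers(pingu).
Round 3 — (ii), derive red(pingu).
Round 4 — (x), derive flagged(node1).
Round 5 — (vi), derive cold(a).
cold(a) appears in round 5, so it is derivable.

yes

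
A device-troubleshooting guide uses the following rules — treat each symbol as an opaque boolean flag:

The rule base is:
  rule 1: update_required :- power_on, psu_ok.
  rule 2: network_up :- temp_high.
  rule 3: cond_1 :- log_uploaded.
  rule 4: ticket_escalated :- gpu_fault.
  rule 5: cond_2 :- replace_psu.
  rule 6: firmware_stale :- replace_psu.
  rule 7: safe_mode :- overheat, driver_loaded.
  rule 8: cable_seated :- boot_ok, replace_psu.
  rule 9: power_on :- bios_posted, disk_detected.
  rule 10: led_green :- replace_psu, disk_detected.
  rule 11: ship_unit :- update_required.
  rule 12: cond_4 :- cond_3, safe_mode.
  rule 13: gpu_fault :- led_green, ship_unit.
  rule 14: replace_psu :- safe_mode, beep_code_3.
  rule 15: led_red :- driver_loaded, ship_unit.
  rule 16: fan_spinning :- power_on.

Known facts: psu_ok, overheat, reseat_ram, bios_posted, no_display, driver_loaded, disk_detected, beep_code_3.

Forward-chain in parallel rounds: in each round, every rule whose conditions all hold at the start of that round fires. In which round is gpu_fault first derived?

Round 1 fires rule 7, rule 9, giving safe_mode, power_on.
Round 2 fires rule 1, rule 14, rule 16, giving update_required, replace_psu, fan_spinning.
Round 3 fires rule 5, rule 6, rule 10, rule 11, giving cond_2, firmware_stale, led_green, ship_unit.
Round 4 fires rule 13, rule 15, giving gpu_fault, led_red.
gpu_fault first appears in round 4.

4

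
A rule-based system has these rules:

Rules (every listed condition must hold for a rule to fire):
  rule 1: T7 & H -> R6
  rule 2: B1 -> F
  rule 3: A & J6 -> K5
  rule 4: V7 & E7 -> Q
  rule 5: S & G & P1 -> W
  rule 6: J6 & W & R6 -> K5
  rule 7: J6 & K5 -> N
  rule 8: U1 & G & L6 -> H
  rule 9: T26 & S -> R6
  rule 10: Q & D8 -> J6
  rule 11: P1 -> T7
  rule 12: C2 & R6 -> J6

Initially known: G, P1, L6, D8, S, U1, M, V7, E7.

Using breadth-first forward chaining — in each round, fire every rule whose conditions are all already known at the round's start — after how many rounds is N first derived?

4

Round 1: rule 4 [V7 & E7 -> Q]; rule 5 [S & G & P1 -> W]; rule 8 [U1 & G & L6 -> H]; rule 11 [P1 -> T7]. Adds Q, W, H, T7.
Round 2: rule 1 [T7 & H -> R6]; rule 10 [Q & D8 -> J6]. Adds R6, J6.
Round 3: rule 6 [J6 & W & R6 -> K5]. Adds K5.
Round 4: rule 7 [J6 & K5 -> N]. Adds N.
N first appears in round 4.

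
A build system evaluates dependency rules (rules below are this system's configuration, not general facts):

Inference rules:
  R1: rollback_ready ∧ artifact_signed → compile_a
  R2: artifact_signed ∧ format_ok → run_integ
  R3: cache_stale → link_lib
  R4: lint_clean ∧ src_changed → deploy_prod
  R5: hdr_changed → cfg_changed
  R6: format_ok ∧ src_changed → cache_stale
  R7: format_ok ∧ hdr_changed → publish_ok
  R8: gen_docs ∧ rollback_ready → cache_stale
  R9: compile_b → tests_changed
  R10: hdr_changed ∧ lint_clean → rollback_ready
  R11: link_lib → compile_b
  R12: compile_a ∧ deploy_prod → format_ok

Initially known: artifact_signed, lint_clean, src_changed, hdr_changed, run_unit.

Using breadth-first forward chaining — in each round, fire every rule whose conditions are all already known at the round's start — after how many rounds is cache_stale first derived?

Round 1 fires R4, R5, R10, giving deploy_prod, cfg_changed, rollback_ready.
Round 2 fires R1, giving compile_a.
Round 3 fires R12, giving format_ok.
Round 4 fires R2, R6, R7, giving run_integ, cache_stale, publish_ok.
cache_stale first appears in round 4.

4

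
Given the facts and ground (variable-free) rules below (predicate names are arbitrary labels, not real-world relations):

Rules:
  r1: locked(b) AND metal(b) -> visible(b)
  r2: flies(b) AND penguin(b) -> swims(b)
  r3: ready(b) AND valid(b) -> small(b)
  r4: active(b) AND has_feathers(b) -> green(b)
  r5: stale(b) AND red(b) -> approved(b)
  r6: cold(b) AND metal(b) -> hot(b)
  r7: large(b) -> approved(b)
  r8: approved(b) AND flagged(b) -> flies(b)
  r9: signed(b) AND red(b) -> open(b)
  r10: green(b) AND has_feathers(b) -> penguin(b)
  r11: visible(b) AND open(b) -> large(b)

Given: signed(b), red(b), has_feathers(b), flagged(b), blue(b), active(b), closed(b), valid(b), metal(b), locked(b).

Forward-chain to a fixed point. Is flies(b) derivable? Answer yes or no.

yes

[1] r1 [locked(b) AND metal(b) -> visible(b)]; r4 [active(b) AND has_feathers(b) -> green(b)]; r9 [signed(b) AND red(b) -> open(b)]. ⇒ new: visible(b), green(b), open(b).
[2] r10 [green(b) AND has_feathers(b) -> penguin(b)]; r11 [visible(b) AND open(b) -> large(b)]. ⇒ new: penguin(b), large(b).
[3] r7 [large(b) -> approved(b)]. ⇒ new: approved(b).
[4] r8 [approved(b) AND flagged(b) -> flies(b)]. ⇒ new: flies(b).
[5] r2 [flies(b) AND penguin(b) -> swims(b)]. ⇒ new: swims(b).
flies(b) appears in round 4, so it is derivable.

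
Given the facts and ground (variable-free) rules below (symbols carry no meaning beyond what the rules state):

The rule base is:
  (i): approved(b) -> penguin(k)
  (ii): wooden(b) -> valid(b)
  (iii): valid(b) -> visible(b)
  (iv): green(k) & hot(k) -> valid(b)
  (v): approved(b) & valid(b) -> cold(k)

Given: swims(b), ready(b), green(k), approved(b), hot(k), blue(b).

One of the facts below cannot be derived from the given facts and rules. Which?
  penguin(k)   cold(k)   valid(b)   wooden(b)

wooden(b)

Round 1: (i) [approved(b) -> penguin(k)]; (iv) [green(k) & hot(k) -> valid(b)]. New: penguin(k), valid(b).
Round 2: (iii) [valid(b) -> visible(b)]; (v) [approved(b) & valid(b) -> cold(k)]. New: visible(b), cold(k).
Derived: cold(k) (round 2), valid(b) (round 1), penguin(k) (round 1). wooden(b) never appears in any round.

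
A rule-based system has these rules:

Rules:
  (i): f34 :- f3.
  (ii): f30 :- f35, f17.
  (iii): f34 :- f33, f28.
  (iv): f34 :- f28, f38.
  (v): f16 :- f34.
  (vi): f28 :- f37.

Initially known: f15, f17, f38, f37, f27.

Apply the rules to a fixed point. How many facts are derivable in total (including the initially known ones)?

8

Round 1: (vi) [f28 :- f37.]. New: f28.
Round 2: (iv) [f34 :- f28, f38.]. New: f34.
Round 3: (v) [f16 :- f34.]. New: f16.
Closure: {f15, f16, f17, f27, f28, f34, f37, f38} — 8 facts.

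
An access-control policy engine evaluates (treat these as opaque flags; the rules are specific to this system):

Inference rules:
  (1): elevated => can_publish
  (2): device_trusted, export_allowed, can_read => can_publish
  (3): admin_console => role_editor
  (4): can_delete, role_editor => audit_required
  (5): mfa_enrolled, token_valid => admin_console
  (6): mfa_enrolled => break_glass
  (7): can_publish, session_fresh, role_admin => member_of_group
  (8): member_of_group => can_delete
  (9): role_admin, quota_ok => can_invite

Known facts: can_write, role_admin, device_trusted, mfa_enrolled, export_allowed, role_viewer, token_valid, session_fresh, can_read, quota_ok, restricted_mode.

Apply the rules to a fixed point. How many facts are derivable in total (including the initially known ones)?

Round 1: (2) [device_trusted, export_allowed, can_read => can_publish]; (5) [mfa_enrolled, token_valid => admin_console]; (6) [mfa_enrolled => break_glass]; (9) [role_admin, quota_ok => can_invite]. New: can_publish, admin_console, break_glass, can_invite.
Round 2: (3) [admin_console => role_editor]; (7) [can_publish, session_fresh, role_admin => member_of_group]. New: role_editor, member_of_group.
Round 3: (8) [member_of_group => can_delete]. New: can_delete.
Round 4: (4) [can_delete, role_editor => audit_required]. New: audit_required.
Closure: {admin_console, audit_required, break_glass, can_delete, can_invite, can_publish, can_read, can_write, device_trusted, export_allowed, member_of_group, mfa_enrolled, quota_ok, restricted_mode, role_admin, role_editor, role_viewer, session_fresh, token_valid} — 19 facts.

19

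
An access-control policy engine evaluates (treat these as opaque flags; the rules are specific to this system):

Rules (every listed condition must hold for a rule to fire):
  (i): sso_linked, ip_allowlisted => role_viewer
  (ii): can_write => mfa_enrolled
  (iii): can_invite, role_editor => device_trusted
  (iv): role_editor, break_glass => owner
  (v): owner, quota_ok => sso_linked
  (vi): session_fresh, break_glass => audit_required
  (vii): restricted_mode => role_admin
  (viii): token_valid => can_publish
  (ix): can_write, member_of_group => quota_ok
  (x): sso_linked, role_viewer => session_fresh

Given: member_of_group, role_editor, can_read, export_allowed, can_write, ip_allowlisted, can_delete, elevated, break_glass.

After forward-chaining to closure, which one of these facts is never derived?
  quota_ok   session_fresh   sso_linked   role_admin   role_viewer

[1] (ii) [can_write => mfa_enrolled]; (iv) [role_editor, break_glass => owner]; (ix) [can_write, member_of_group => quota_ok]. ⇒ new: mfa_enrolled, owner, quota_ok.
[2] (v) [owner, quota_ok => sso_linked]. ⇒ new: sso_linked.
[3] (i) [sso_linked, ip_allowlisted => role_viewer]. ⇒ new: role_viewer.
[4] (x) [sso_linked, role_viewer => session_fresh]. ⇒ new: session_fresh.
[5] (vi) [session_fresh, break_glass => audit_required]. ⇒ new: audit_required.
Derived: session_fresh (round 4), sso_linked (round 2), role_viewer (round 3), quota_ok (round 1). role_admin never appears in any round.

role_admin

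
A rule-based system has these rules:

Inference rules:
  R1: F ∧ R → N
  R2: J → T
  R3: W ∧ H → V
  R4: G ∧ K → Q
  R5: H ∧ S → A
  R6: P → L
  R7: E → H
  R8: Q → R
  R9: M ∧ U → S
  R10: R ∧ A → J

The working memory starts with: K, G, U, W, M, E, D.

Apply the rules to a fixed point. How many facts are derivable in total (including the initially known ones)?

Round 1: R4 [G ∧ K → Q]; R7 [E → H]; R9 [M ∧ U → S]. New: Q, H, S.
Round 2: R3 [W ∧ H → V]; R5 [H ∧ S → A]; R8 [Q → R]. New: V, A, R.
Round 3: R10 [R ∧ A → J]. New: J.
Round 4: R2 [J → T]. New: T.
Closure: {A, D, E, G, H, J, K, M, Q, R, S, T, U, V, W} — 15 facts.

15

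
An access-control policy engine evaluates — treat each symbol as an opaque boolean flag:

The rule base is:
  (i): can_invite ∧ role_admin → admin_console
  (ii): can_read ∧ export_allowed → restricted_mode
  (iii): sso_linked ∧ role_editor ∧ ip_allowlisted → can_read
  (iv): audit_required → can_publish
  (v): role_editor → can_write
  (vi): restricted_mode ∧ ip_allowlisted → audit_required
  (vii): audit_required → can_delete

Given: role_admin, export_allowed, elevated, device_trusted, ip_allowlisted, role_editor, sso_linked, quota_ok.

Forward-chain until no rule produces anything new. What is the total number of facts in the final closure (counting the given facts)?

14

Round 1 fires (iii), (v), giving can_read, can_write.
Round 2 fires (ii), giving restricted_mode.
Round 3 fires (vi), giving audit_required.
Round 4 fires (iv), (vii), giving can_publish, can_delete.
Closure: {audit_required, can_delete, can_publish, can_read, can_write, device_trusted, elevated, export_allowed, ip_allowlisted, quota_ok, restricted_mode, role_admin, role_editor, sso_linked} — 14 facts.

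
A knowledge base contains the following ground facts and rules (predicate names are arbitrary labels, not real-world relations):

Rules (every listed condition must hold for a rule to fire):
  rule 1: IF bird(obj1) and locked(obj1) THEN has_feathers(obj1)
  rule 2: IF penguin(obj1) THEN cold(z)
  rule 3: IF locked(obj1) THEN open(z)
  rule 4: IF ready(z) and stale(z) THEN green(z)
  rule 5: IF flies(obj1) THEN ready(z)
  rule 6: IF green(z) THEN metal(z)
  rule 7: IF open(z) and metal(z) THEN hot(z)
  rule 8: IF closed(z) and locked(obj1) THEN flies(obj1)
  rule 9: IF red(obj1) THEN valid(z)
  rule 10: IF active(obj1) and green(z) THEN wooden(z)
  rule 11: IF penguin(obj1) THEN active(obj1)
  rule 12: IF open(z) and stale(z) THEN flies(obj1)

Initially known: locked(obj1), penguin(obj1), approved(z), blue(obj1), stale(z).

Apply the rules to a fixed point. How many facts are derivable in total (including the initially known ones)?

14

Round 1: rule 2 [IF penguin(obj1) THEN cold(z)]; rule 3 [IF locked(obj1) THEN open(z)]; rule 11 [IF penguin(obj1) THEN active(obj1)]. New: cold(z), open(z), active(obj1).
Round 2: rule 12 [IF open(z) and stale(z) THEN flies(obj1)]. New: flies(obj1).
Round 3: rule 5 [IF flies(obj1) THEN ready(z)]. New: ready(z).
Round 4: rule 4 [IF ready(z) and stale(z) THEN green(z)]. New: green(z).
Round 5: rule 6 [IF green(z) THEN metal(z)]; rule 10 [IF active(obj1) and green(z) THEN wooden(z)]. New: metal(z), wooden(z).
Round 6: rule 7 [IF open(z) and metal(z) THEN hot(z)]. New: hot(z).
Closure: {active(obj1), approved(z), blue(obj1), cold(z), flies(obj1), green(z), hot(z), locked(obj1), metal(z), open(z), penguin(obj1), ready(z), stale(z), wooden(z)} — 14 facts.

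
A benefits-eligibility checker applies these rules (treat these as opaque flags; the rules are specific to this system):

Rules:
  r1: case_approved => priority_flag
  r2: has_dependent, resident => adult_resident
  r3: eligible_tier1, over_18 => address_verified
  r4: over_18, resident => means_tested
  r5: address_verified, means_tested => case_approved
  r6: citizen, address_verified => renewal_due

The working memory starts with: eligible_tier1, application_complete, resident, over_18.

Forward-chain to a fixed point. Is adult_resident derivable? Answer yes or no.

no

[1] r3 [eligible_tier1, over_18 => address_verified]; r4 [over_18, resident => means_tested]. ⇒ new: address_verified, means_tested.
[2] r5 [address_verified, means_tested => case_approved]. ⇒ new: case_approved.
[3] r1 [case_approved => priority_flag]. ⇒ new: priority_flag.
Fixed point reached. adult_resident is concluded only by r2; r2 needs has_dependent (never derived).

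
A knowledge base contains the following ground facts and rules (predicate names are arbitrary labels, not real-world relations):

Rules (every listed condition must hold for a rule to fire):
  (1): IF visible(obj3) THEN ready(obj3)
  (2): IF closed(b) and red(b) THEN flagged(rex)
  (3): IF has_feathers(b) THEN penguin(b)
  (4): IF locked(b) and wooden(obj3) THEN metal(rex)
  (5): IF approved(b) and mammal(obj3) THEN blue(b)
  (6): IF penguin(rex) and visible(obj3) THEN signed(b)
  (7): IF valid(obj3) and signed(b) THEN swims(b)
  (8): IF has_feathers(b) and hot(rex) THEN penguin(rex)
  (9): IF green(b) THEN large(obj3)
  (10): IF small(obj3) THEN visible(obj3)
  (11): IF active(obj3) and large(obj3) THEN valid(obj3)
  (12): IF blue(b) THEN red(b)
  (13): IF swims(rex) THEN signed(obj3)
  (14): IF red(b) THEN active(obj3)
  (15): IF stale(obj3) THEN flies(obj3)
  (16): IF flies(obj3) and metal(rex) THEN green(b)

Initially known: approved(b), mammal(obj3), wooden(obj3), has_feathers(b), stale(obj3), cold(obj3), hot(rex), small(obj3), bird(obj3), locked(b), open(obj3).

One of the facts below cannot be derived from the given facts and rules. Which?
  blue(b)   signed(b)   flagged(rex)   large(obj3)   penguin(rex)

Round 1: (3) [IF has_feathers(b) THEN penguin(b)]; (4) [IF locked(b) and wooden(obj3) THEN metal(rex)]; (5) [IF approved(b) and mammal(obj3) THEN blue(b)]; (8) [IF has_feathers(b) and hot(rex) THEN penguin(rex)]; (10) [IF small(obj3) THEN visible(obj3)]; (15) [IF stale(obj3) THEN flies(obj3)]. New: penguin(b), metal(rex), blue(b), penguin(rex), visible(obj3), flies(obj3).
Round 2: (1) [IF visible(obj3) THEN ready(obj3)]; (6) [IF penguin(rex) and visible(obj3) THEN signed(b)]; (12) [IF blue(b) THEN red(b)]; (16) [IF flies(obj3) and metal(rex) THEN green(b)]. New: ready(obj3), signed(b), red(b), green(b).
Round 3: (9) [IF green(b) THEN large(obj3)]; (14) [IF red(b) THEN active(obj3)]. New: large(obj3), active(obj3).
Round 4: (11) [IF active(obj3) and large(obj3) THEN valid(obj3)]. New: valid(obj3).
Round 5: (7) [IF valid(obj3) and signed(b) THEN swims(b)]. New: swims(b).
Derived: penguin(rex) (round 1), large(obj3) (round 3), signed(b) (round 2), blue(b) (round 1). flagged(rex) never appears in any round.

flagged(rex)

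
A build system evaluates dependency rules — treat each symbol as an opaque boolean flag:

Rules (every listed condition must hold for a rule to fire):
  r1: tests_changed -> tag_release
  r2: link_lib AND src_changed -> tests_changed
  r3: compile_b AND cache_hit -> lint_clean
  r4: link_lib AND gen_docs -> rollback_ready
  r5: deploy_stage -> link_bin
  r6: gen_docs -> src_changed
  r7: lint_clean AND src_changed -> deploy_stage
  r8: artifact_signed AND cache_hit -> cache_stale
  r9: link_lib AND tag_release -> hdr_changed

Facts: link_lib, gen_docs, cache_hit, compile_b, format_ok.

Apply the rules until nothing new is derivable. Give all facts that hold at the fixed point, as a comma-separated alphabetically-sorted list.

Round 1: r3 [compile_b AND cache_hit -> lint_clean]; r4 [link_lib AND gen_docs -> rollback_ready]; r6 [gen_docs -> src_changed]. Adds lint_clean, rollback_ready, src_changed.
Round 2: r2 [link_lib AND src_changed -> tests_changed]; r7 [lint_clean AND src_changed -> deploy_stage]. Adds tests_changed, deploy_stage.
Round 3: r1 [tests_changed -> tag_release]; r5 [deploy_stage -> link_bin]. Adds tag_release, link_bin.
Round 4: r9 [link_lib AND tag_release -> hdr_changed]. Adds hdr_changed.

cache_hit, compile_b, deploy_stage, format_ok, gen_docs, hdr_changed, link_bin, link_lib, lint_clean, rollback_ready, src_changed, tag_release, tests_changed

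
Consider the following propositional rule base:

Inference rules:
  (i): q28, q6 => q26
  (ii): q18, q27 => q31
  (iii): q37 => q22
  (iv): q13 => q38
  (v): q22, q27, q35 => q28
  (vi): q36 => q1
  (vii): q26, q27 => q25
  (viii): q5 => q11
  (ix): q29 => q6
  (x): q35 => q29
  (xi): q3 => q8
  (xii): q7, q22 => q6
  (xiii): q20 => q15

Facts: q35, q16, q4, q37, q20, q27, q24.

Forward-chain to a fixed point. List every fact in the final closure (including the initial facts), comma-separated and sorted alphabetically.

Round 1 — (iii), (x), (xiii), derive q22, q29, q15.
Round 2 — (v), (ix), derive q28, q6.
Round 3 — (i), derive q26.
Round 4 — (vii), derive q25.

q15, q16, q20, q22, q24, q25, q26, q27, q28, q29, q35, q37, q4, q6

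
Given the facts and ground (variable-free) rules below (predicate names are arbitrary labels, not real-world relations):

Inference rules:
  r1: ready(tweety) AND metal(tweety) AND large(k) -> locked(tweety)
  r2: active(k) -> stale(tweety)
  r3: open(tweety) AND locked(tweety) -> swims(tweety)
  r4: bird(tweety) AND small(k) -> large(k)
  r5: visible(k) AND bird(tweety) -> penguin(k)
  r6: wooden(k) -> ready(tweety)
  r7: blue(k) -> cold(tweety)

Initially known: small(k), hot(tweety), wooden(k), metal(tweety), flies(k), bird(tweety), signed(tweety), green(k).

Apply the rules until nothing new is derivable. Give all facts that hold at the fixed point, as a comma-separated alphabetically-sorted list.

bird(tweety), flies(k), green(k), hot(tweety), large(k), locked(tweety), metal(tweety), ready(tweety), signed(tweety), small(k), wooden(k)

Round 1: r4 [bird(tweety) AND small(k) -> large(k)]; r6 [wooden(k) -> ready(tweety)]. Adds large(k), ready(tweety).
Round 2: r1 [ready(tweety) AND metal(tweety) AND large(k) -> locked(tweety)]. Adds locked(tweety).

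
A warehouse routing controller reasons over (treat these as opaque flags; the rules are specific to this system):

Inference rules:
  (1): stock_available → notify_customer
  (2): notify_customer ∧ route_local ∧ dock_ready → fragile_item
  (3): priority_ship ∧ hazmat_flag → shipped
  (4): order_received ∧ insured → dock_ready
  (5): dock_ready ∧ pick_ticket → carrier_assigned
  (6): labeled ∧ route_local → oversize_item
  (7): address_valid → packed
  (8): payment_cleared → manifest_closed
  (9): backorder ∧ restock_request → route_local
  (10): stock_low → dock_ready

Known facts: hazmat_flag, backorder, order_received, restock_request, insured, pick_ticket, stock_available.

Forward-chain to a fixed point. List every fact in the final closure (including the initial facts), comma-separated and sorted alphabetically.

backorder, carrier_assigned, dock_ready, fragile_item, hazmat_flag, insured, notify_customer, order_received, pick_ticket, restock_request, route_local, stock_available

Round 1 — (1), (4), (9), derive notify_customer, dock_ready, route_local.
Round 2 — (2), (5), derive fragile_item, carrier_assigned.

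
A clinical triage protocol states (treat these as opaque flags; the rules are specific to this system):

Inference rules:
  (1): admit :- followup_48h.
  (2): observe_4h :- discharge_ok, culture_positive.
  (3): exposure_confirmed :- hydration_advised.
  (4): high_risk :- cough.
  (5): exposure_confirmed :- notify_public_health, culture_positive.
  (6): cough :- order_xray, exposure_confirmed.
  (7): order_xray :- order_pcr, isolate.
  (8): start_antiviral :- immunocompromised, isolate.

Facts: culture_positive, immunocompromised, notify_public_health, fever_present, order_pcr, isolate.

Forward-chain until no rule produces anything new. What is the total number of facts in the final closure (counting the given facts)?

Round 1 — (5), (7), (8), derive exposure_confirmed, order_xray, start_antiviral.
Round 2 — (6), derive cough.
Round 3 — (4), derive high_risk.
Closure: {cough, culture_positive, exposure_confirmed, fever_present, high_risk, immunocompromised, isolate, notify_public_health, order_pcr, order_xray, start_antiviral} — 11 facts.

11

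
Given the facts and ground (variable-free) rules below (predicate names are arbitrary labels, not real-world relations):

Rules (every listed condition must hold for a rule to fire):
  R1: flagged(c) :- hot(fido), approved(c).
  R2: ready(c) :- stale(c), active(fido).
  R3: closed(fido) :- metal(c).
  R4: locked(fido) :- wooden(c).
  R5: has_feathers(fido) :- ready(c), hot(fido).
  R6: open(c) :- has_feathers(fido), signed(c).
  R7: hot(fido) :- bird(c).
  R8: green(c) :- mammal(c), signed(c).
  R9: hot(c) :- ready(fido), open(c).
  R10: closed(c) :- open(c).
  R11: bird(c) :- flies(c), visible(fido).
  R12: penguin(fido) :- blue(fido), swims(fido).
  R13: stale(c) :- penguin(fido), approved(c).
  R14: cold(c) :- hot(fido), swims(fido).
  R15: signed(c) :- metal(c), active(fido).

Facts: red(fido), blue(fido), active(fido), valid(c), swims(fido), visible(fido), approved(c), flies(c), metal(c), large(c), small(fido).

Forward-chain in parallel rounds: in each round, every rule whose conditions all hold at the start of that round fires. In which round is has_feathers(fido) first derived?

4

Round 1: R3 [closed(fido) :- metal(c).]; R11 [bird(c) :- flies(c), visible(fido).]; R12 [penguin(fido) :- blue(fido), swims(fido).]; R15 [signed(c) :- metal(c), active(fido).]. New: closed(fido), bird(c), penguin(fido), signed(c).
Round 2: R7 [hot(fido) :- bird(c).]; R13 [stale(c) :- penguin(fido), approved(c).]. New: hot(fido), stale(c).
Round 3: R1 [flagged(c) :- hot(fido), approved(c).]; R2 [ready(c) :- stale(c), active(fido).]; R14 [cold(c) :- hot(fido), swims(fido).]. New: flagged(c), ready(c), cold(c).
Round 4: R5 [has_feathers(fido) :- ready(c), hot(fido).]. New: has_feathers(fido).
has_feathers(fido) first appears in round 4.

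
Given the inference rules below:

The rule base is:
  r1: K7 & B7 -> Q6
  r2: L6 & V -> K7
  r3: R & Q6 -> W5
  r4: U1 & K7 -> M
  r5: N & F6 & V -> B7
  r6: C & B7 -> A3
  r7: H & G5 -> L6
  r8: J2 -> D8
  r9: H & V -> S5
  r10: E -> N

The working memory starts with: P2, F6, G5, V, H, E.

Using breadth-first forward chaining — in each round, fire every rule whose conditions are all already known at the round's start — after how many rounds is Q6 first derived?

3

Round 1 fires r7, r9, r10, giving L6, S5, N.
Round 2 fires r2, r5, giving K7, B7.
Round 3 fires r1, giving Q6.
Q6 first appears in round 3.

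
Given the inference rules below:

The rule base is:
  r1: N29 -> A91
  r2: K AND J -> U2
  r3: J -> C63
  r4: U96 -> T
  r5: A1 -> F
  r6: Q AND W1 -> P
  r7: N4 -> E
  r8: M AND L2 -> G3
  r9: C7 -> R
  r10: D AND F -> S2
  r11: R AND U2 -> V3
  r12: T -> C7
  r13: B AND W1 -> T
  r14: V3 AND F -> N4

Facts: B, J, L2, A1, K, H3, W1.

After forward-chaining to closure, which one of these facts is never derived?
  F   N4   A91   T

A91

Round 1: r2 [K AND J -> U2]; r3 [J -> C63]; r5 [A1 -> F]; r13 [B AND W1 -> T]. New: U2, C63, F, T.
Round 2: r12 [T -> C7]. New: C7.
Round 3: r9 [C7 -> R]. New: R.
Round 4: r11 [R AND U2 -> V3]. New: V3.
Round 5: r14 [V3 AND F -> N4]. New: N4.
Round 6: r7 [N4 -> E]. New: E.
Derived: F (round 1), N4 (round 5), T (round 1). A91 never appears in any round.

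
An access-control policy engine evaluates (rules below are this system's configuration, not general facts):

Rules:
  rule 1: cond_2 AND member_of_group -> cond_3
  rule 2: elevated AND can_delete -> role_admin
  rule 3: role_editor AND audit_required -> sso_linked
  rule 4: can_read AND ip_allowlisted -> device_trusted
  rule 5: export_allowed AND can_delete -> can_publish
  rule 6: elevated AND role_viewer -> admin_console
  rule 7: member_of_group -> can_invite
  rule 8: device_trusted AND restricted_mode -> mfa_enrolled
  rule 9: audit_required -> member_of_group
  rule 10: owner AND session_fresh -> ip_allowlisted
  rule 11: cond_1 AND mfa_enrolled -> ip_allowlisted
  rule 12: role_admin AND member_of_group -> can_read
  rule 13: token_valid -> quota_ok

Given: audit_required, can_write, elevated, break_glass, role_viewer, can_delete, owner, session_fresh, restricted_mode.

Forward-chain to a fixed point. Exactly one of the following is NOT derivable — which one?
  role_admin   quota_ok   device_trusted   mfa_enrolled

quota_ok

Round 1: rule 2 [elevated AND can_delete -> role_admin]; rule 6 [elevated AND role_viewer -> admin_console]; rule 9 [audit_required -> member_of_group]; rule 10 [owner AND session_fresh -> ip_allowlisted]. Adds role_admin, admin_console, member_of_group, ip_allowlisted.
Round 2: rule 7 [member_of_group -> can_invite]; rule 12 [role_admin AND member_of_group -> can_read]. Adds can_invite, can_read.
Round 3: rule 4 [can_read AND ip_allowlisted -> device_trusted]. Adds device_trusted.
Round 4: rule 8 [device_trusted AND restricted_mode -> mfa_enrolled]. Adds mfa_enrolled.
Derived: mfa_enrolled (round 4), role_admin (round 1), device_trusted (round 3). quota_ok never appears in any round.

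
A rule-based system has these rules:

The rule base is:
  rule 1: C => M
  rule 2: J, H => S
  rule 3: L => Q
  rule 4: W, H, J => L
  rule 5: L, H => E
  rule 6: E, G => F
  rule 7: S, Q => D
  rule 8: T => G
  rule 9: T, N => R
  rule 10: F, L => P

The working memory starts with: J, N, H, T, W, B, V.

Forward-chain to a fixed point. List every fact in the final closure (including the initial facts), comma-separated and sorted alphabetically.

B, D, E, F, G, H, J, L, N, P, Q, R, S, T, V, W

[1] rule 2 [J, H => S]; rule 4 [W, H, J => L]; rule 8 [T => G]; rule 9 [T, N => R]. ⇒ new: S, L, G, R.
[2] rule 3 [L => Q]; rule 5 [L, H => E]. ⇒ new: Q, E.
[3] rule 6 [E, G => F]; rule 7 [S, Q => D]. ⇒ new: F, D.
[4] rule 10 [F, L => P]. ⇒ new: P.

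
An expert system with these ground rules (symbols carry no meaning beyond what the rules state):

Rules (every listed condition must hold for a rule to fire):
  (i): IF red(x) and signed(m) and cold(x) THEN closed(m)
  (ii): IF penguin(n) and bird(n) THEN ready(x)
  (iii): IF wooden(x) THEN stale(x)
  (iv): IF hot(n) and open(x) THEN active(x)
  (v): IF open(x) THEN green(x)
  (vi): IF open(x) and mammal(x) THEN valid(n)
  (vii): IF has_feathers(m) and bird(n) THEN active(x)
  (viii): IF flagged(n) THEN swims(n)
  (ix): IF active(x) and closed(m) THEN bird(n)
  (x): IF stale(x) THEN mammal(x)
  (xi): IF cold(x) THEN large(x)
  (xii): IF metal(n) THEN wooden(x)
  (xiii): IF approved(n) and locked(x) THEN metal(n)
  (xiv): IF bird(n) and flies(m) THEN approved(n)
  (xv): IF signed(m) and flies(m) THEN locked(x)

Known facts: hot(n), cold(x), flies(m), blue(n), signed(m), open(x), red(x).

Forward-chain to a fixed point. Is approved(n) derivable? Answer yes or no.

yes

Round 1 fires (i), (iv), (v), (xi), (xv), giving closed(m), active(x), green(x), large(x), locked(x).
Round 2 fires (ix), giving bird(n).
Round 3 fires (xiv), giving approved(n).
Round 4 fires (xiii), giving metal(n).
Round 5 fires (xii), giving wooden(x).
Round 6 fires (iii), giving stale(x).
Round 7 fires (x), giving mammal(x).
Round 8 fires (vi), giving valid(n).
approved(n) appears in round 3, so it is derivable.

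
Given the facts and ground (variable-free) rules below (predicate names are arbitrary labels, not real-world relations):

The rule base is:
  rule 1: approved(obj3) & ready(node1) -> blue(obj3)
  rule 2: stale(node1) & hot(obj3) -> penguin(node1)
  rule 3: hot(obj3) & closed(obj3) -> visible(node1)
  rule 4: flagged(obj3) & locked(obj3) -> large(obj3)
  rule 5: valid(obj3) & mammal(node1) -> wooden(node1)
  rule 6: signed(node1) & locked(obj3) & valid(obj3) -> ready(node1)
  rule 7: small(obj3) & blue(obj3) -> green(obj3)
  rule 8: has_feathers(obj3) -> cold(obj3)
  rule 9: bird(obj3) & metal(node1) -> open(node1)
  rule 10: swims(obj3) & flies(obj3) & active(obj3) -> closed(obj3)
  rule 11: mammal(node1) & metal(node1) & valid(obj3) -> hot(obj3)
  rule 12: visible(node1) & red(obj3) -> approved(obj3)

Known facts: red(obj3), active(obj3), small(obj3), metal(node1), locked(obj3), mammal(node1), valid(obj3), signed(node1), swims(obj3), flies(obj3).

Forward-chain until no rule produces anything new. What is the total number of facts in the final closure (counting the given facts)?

18

[1] rule 5 [valid(obj3) & mammal(node1) -> wooden(node1)]; rule 6 [signed(node1) & locked(obj3) & valid(obj3) -> ready(node1)]; rule 10 [swims(obj3) & flies(obj3) & active(obj3) -> closed(obj3)]; rule 11 [mammal(node1) & metal(node1) & valid(obj3) -> hot(obj3)]. ⇒ new: wooden(node1), ready(node1), closed(obj3), hot(obj3).
[2] rule 3 [hot(obj3) & closed(obj3) -> visible(node1)]. ⇒ new: visible(node1).
[3] rule 12 [visible(node1) & red(obj3) -> approved(obj3)]. ⇒ new: approved(obj3).
[4] rule 1 [approved(obj3) & ready(node1) -> blue(obj3)]. ⇒ new: blue(obj3).
[5] rule 7 [small(obj3) & blue(obj3) -> green(obj3)]. ⇒ new: green(obj3).
Closure: {active(obj3), approved(obj3), blue(obj3), closed(obj3), flies(obj3), green(obj3), hot(obj3), locked(obj3), mammal(node1), metal(node1), ready(node1), red(obj3), signed(node1), small(obj3), swims(obj3), valid(obj3), visible(node1), wooden(node1)} — 18 facts.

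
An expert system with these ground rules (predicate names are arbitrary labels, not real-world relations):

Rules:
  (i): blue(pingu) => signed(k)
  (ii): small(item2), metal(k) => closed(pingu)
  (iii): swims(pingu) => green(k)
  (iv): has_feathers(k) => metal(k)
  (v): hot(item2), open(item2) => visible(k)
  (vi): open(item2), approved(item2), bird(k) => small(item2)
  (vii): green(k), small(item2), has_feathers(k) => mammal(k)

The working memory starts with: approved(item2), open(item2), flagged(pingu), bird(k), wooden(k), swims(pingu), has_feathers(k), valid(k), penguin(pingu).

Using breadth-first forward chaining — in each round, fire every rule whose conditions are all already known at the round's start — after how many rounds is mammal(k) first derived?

2

[1] (iii) [swims(pingu) => green(k)]; (iv) [has_feathers(k) => metal(k)]; (vi) [open(item2), approved(item2), bird(k) => small(item2)]. ⇒ new: green(k), metal(k), small(item2).
[2] (ii) [small(item2), metal(k) => closed(pingu)]; (vii) [green(k), small(item2), has_feathers(k) => mammal(k)]. ⇒ new: closed(pingu), mammal(k).
mammal(k) first appears in round 2.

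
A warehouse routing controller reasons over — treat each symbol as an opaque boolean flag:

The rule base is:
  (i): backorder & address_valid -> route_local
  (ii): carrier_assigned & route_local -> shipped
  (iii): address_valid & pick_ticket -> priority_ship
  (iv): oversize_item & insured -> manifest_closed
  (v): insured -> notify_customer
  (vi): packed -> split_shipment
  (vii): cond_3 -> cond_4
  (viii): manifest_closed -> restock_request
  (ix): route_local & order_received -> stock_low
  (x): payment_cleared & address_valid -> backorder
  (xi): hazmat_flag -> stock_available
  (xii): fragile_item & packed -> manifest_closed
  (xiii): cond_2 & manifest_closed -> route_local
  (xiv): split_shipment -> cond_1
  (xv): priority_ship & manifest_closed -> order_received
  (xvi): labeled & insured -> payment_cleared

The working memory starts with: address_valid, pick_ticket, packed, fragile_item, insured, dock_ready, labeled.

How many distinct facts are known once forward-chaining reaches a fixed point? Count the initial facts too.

18

Round 1: (iii) [address_valid & pick_ticket -> priority_ship]; (v) [insured -> notify_customer]; (vi) [packed -> split_shipment]; (xii) [fragile_item & packed -> manifest_closed]; (xvi) [labeled & insured -> payment_cleared]. Adds priority_ship, notify_customer, split_shipment, manifest_closed, payment_cleared.
Round 2: (viii) [manifest_closed -> restock_request]; (x) [payment_cleared & address_valid -> backorder]; (xiv) [split_shipment -> cond_1]; (xv) [priority_ship & manifest_closed -> order_received]. Adds restock_request, backorder, cond_1, order_received.
Round 3: (i) [backorder & address_valid -> route_local]. Adds route_local.
Round 4: (ix) [route_local & order_received -> stock_low]. Adds stock_low.
Closure: {address_valid, backorder, cond_1, dock_ready, fragile_item, insured, labeled, manifest_closed, notify_customer, order_received, packed, payment_cleared, pick_ticket, priority_ship, restock_request, route_local, split_shipment, stock_low} — 18 facts.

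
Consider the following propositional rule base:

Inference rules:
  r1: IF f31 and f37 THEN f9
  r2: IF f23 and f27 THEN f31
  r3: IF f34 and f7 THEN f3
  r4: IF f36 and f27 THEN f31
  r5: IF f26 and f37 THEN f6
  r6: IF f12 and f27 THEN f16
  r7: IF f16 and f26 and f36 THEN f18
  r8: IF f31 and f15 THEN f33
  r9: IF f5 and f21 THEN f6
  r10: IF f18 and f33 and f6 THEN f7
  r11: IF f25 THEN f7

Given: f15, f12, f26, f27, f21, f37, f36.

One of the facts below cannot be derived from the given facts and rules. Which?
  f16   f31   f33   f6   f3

Round 1 — r4, r5, r6, derive f31, f6, f16.
Round 2 — r1, r7, r8, derive f9, f18, f33.
Round 3 — r10, derive f7.
Derived: f6 (round 1), f31 (round 1), f16 (round 1), f33 (round 2). f3 never appears in any round.

f3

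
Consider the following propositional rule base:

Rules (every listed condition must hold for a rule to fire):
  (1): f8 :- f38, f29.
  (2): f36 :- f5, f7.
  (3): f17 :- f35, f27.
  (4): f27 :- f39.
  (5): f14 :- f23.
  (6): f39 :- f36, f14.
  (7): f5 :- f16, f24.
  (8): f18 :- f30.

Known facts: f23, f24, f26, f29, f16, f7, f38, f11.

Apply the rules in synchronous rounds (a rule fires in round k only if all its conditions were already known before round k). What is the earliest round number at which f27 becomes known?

4

[1] (1) [f8 :- f38, f29.]; (5) [f14 :- f23.]; (7) [f5 :- f16, f24.]. ⇒ new: f8, f14, f5.
[2] (2) [f36 :- f5, f7.]. ⇒ new: f36.
[3] (6) [f39 :- f36, f14.]. ⇒ new: f39.
[4] (4) [f27 :- f39.]. ⇒ new: f27.
f27 first appears in round 4.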